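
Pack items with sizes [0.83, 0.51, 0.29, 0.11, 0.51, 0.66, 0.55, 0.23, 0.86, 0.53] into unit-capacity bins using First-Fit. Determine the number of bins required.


Place items sequentially using First-Fit:
  Item 0.83 -> new Bin 1
  Item 0.51 -> new Bin 2
  Item 0.29 -> Bin 2 (now 0.8)
  Item 0.11 -> Bin 1 (now 0.94)
  Item 0.51 -> new Bin 3
  Item 0.66 -> new Bin 4
  Item 0.55 -> new Bin 5
  Item 0.23 -> Bin 3 (now 0.74)
  Item 0.86 -> new Bin 6
  Item 0.53 -> new Bin 7
Total bins used = 7

7


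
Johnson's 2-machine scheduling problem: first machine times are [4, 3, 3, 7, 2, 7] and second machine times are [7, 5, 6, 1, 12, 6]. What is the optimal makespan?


Apply Johnson's rule:
  Group 1 (a <= b): [(5, 2, 12), (2, 3, 5), (3, 3, 6), (1, 4, 7)]
  Group 2 (a > b): [(6, 7, 6), (4, 7, 1)]
Optimal job order: [5, 2, 3, 1, 6, 4]
Schedule:
  Job 5: M1 done at 2, M2 done at 14
  Job 2: M1 done at 5, M2 done at 19
  Job 3: M1 done at 8, M2 done at 25
  Job 1: M1 done at 12, M2 done at 32
  Job 6: M1 done at 19, M2 done at 38
  Job 4: M1 done at 26, M2 done at 39
Makespan = 39

39


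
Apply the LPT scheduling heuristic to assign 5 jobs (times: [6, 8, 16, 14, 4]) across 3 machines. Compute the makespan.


Sort jobs in decreasing order (LPT): [16, 14, 8, 6, 4]
Assign each job to the least loaded machine:
  Machine 1: jobs [16], load = 16
  Machine 2: jobs [14, 4], load = 18
  Machine 3: jobs [8, 6], load = 14
Makespan = max load = 18

18


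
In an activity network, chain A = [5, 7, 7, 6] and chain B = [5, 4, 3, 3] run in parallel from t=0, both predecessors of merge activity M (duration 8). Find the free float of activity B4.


ES(B4) = sum of predecessors on chain B = 12
EF(B4) = ES + duration = 12 + 3 = 15
Successor of B4 is M. ES(M) = max(sum(A), sum(B)) = max(25, 15) = 25
Free float = ES(successor) - EF(current) = 25 - 15 = 10

10


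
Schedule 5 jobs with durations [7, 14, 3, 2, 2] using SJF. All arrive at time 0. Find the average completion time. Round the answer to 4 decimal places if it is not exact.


SJF order (ascending): [2, 2, 3, 7, 14]
Completion times:
  Job 1: burst=2, C=2
  Job 2: burst=2, C=4
  Job 3: burst=3, C=7
  Job 4: burst=7, C=14
  Job 5: burst=14, C=28
Average completion = 55/5 = 11.0

11.0


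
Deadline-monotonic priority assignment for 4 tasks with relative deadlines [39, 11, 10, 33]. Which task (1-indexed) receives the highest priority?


Sort tasks by relative deadline (ascending):
  Task 3: deadline = 10
  Task 2: deadline = 11
  Task 4: deadline = 33
  Task 1: deadline = 39
Priority order (highest first): [3, 2, 4, 1]
Highest priority task = 3

3


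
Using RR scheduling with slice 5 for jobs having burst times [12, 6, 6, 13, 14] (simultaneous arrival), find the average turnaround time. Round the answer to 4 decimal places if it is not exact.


Time quantum = 5
Execution trace:
  J1 runs 5 units, time = 5
  J2 runs 5 units, time = 10
  J3 runs 5 units, time = 15
  J4 runs 5 units, time = 20
  J5 runs 5 units, time = 25
  J1 runs 5 units, time = 30
  J2 runs 1 units, time = 31
  J3 runs 1 units, time = 32
  J4 runs 5 units, time = 37
  J5 runs 5 units, time = 42
  J1 runs 2 units, time = 44
  J4 runs 3 units, time = 47
  J5 runs 4 units, time = 51
Finish times: [44, 31, 32, 47, 51]
Average turnaround = 205/5 = 41.0

41.0


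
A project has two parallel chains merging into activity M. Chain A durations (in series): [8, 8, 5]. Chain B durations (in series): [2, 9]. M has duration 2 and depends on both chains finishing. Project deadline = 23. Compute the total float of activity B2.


Forward pass: ES(B2) = sum of predecessors on chain B = 2
EF = ES + duration = 2 + 9 = 11
Backward pass: LF(M) = deadline = 23; LS(M) = 23 - 2 = 21
LF(B2) = LS(M) - sum(successors on chain B) = 21 - 0 = 21
LS = LF - duration = 21 - 9 = 12
Total float = LS - ES = 12 - 2 = 10

10


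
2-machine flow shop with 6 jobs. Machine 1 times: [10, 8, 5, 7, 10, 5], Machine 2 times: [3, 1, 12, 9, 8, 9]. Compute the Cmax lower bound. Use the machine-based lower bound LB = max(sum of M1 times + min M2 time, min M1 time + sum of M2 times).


LB1 = sum(M1 times) + min(M2 times) = 45 + 1 = 46
LB2 = min(M1 times) + sum(M2 times) = 5 + 42 = 47
Lower bound = max(LB1, LB2) = max(46, 47) = 47

47


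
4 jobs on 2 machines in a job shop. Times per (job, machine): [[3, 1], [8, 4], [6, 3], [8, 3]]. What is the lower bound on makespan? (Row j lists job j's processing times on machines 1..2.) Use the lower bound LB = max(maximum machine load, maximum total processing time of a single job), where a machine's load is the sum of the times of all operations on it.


Machine loads:
  Machine 1: 3 + 8 + 6 + 8 = 25
  Machine 2: 1 + 4 + 3 + 3 = 11
Max machine load = 25
Job totals:
  Job 1: 4
  Job 2: 12
  Job 3: 9
  Job 4: 11
Max job total = 12
Lower bound = max(25, 12) = 25

25


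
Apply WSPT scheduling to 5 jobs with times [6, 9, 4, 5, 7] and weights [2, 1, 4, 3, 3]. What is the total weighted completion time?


Compute p/w ratios and sort ascending (WSPT): [(4, 4), (5, 3), (7, 3), (6, 2), (9, 1)]
Compute weighted completion times:
  Job (p=4,w=4): C=4, w*C=4*4=16
  Job (p=5,w=3): C=9, w*C=3*9=27
  Job (p=7,w=3): C=16, w*C=3*16=48
  Job (p=6,w=2): C=22, w*C=2*22=44
  Job (p=9,w=1): C=31, w*C=1*31=31
Total weighted completion time = 166

166


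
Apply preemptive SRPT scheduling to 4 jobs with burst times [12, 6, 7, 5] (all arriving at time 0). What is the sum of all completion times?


Since all jobs arrive at t=0, SRPT equals SPT ordering.
SPT order: [5, 6, 7, 12]
Completion times:
  Job 1: p=5, C=5
  Job 2: p=6, C=11
  Job 3: p=7, C=18
  Job 4: p=12, C=30
Total completion time = 5 + 11 + 18 + 30 = 64

64


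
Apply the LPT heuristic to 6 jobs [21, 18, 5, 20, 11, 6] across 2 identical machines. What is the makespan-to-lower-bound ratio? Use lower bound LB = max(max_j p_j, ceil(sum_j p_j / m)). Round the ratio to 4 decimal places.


LPT order: [21, 20, 18, 11, 6, 5]
Machine loads after assignment: [43, 38]
LPT makespan = 43
Lower bound = max(max_job, ceil(total/2)) = max(21, 41) = 41
Ratio = 43 / 41 = 1.0488

1.0488


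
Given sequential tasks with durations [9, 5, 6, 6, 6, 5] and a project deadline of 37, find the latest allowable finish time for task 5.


LF(activity 5) = deadline - sum of successor durations
Successors: activities 6 through 6 with durations [5]
Sum of successor durations = 5
LF = 37 - 5 = 32

32


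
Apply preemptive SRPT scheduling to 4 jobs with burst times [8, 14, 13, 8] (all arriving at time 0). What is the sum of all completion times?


Since all jobs arrive at t=0, SRPT equals SPT ordering.
SPT order: [8, 8, 13, 14]
Completion times:
  Job 1: p=8, C=8
  Job 2: p=8, C=16
  Job 3: p=13, C=29
  Job 4: p=14, C=43
Total completion time = 8 + 16 + 29 + 43 = 96

96


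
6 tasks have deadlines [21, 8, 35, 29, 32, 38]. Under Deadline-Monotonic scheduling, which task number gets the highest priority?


Sort tasks by relative deadline (ascending):
  Task 2: deadline = 8
  Task 1: deadline = 21
  Task 4: deadline = 29
  Task 5: deadline = 32
  Task 3: deadline = 35
  Task 6: deadline = 38
Priority order (highest first): [2, 1, 4, 5, 3, 6]
Highest priority task = 2

2


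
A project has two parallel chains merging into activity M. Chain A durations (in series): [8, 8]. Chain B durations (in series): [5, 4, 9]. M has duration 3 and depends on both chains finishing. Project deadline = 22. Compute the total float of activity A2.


Forward pass: ES(A2) = sum of predecessors on chain A = 8
EF = ES + duration = 8 + 8 = 16
Backward pass: LF(M) = deadline = 22; LS(M) = 22 - 3 = 19
LF(A2) = LS(M) - sum(successors on chain A) = 19 - 0 = 19
LS = LF - duration = 19 - 8 = 11
Total float = LS - ES = 11 - 8 = 3

3


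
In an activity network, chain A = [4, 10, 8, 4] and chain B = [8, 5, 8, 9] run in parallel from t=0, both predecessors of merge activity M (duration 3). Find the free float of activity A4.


ES(A4) = sum of predecessors on chain A = 22
EF(A4) = ES + duration = 22 + 4 = 26
Successor of A4 is M. ES(M) = max(sum(A), sum(B)) = max(26, 30) = 30
Free float = ES(successor) - EF(current) = 30 - 26 = 4

4


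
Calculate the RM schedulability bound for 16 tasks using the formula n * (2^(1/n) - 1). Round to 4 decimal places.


Compute 2^(1/16) = 1.0442737824
Subtract 1: 1.0442737824 - 1 = 0.0442737824
Multiply by n: 16 * 0.0442737824 = 0.7083805184
Round to 4 dp: 0.7084

0.7084


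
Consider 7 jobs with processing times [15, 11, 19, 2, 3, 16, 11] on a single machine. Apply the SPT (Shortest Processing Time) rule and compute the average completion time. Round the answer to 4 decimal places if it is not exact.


Sort jobs by processing time (SPT order): [2, 3, 11, 11, 15, 16, 19]
Compute completion times sequentially:
  Job 1: processing = 2, completes at 2
  Job 2: processing = 3, completes at 5
  Job 3: processing = 11, completes at 16
  Job 4: processing = 11, completes at 27
  Job 5: processing = 15, completes at 42
  Job 6: processing = 16, completes at 58
  Job 7: processing = 19, completes at 77
Sum of completion times = 227
Average completion time = 227/7 = 32.4286

32.4286


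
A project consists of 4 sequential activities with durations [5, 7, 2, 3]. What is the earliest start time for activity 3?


Activity 3 starts after activities 1 through 2 complete.
Predecessor durations: [5, 7]
ES = 5 + 7 = 12

12


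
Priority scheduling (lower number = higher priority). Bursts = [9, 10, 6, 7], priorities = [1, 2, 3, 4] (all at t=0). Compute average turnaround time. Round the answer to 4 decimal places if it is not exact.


Sort by priority (ascending = highest first):
Order: [(1, 9), (2, 10), (3, 6), (4, 7)]
Completion times:
  Priority 1, burst=9, C=9
  Priority 2, burst=10, C=19
  Priority 3, burst=6, C=25
  Priority 4, burst=7, C=32
Average turnaround = 85/4 = 21.25

21.25


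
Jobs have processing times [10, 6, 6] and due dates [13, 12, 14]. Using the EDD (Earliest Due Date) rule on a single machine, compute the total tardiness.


Sort by due date (EDD order): [(6, 12), (10, 13), (6, 14)]
Compute completion times and tardiness:
  Job 1: p=6, d=12, C=6, tardiness=max(0,6-12)=0
  Job 2: p=10, d=13, C=16, tardiness=max(0,16-13)=3
  Job 3: p=6, d=14, C=22, tardiness=max(0,22-14)=8
Total tardiness = 11

11


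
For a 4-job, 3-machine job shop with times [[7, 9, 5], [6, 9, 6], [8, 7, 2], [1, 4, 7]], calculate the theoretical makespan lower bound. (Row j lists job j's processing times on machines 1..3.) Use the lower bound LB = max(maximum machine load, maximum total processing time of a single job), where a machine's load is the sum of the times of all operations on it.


Machine loads:
  Machine 1: 7 + 6 + 8 + 1 = 22
  Machine 2: 9 + 9 + 7 + 4 = 29
  Machine 3: 5 + 6 + 2 + 7 = 20
Max machine load = 29
Job totals:
  Job 1: 21
  Job 2: 21
  Job 3: 17
  Job 4: 12
Max job total = 21
Lower bound = max(29, 21) = 29

29


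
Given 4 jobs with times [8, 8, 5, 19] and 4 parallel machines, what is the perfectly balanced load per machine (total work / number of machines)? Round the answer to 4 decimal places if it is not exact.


Total processing time = 8 + 8 + 5 + 19 = 40
Number of machines = 4
Ideal balanced load = 40 / 4 = 10.0

10.0


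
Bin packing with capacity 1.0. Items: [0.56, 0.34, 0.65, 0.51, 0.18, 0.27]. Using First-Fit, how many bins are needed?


Place items sequentially using First-Fit:
  Item 0.56 -> new Bin 1
  Item 0.34 -> Bin 1 (now 0.9)
  Item 0.65 -> new Bin 2
  Item 0.51 -> new Bin 3
  Item 0.18 -> Bin 2 (now 0.83)
  Item 0.27 -> Bin 3 (now 0.78)
Total bins used = 3

3


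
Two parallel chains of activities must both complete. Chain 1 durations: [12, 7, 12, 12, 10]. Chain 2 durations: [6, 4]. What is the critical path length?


Path A total = 12 + 7 + 12 + 12 + 10 = 53
Path B total = 6 + 4 = 10
Critical path = longest path = max(53, 10) = 53

53


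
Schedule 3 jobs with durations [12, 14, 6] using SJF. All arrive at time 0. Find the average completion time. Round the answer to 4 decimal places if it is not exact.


SJF order (ascending): [6, 12, 14]
Completion times:
  Job 1: burst=6, C=6
  Job 2: burst=12, C=18
  Job 3: burst=14, C=32
Average completion = 56/3 = 18.6667

18.6667


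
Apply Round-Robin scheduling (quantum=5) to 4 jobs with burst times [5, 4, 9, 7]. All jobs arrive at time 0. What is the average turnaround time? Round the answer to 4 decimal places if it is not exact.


Time quantum = 5
Execution trace:
  J1 runs 5 units, time = 5
  J2 runs 4 units, time = 9
  J3 runs 5 units, time = 14
  J4 runs 5 units, time = 19
  J3 runs 4 units, time = 23
  J4 runs 2 units, time = 25
Finish times: [5, 9, 23, 25]
Average turnaround = 62/4 = 15.5

15.5


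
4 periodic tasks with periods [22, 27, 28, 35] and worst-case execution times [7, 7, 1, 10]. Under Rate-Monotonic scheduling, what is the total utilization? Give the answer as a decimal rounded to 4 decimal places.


Compute individual utilizations (exact fractions):
  Task 1: C/T = 7/22 (approx. 0.3182)
  Task 2: C/T = 7/27 (approx. 0.2593)
  Task 3: C/T = 1/28 (approx. 0.0357)
  Task 4: C/T = 10/35 = 2/7 (approx. 0.2857)
Total utilization U = 7/22 + 7/27 + 1/28 + 2/7 = 7475/8316
Rounded to 4 decimal places: U = 0.8989
RM (Liu & Layland) bound for 4 tasks = 0.756828; compare with U = 7475/8316 (approx. 0.898870)
bound < U <= 1, so the RM sufficient condition is not met (inconclusive; an exact test such as response-time analysis is needed).

0.8989


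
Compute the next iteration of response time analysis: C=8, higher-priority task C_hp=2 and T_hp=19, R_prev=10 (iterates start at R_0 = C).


R_next = C + ceil(R_prev / T_hp) * C_hp
ceil(10 / 19) = ceil(0.5263) = 1
Interference = 1 * 2 = 2
R_next = 8 + 2 = 10
R_next = R_prev, so the iteration has converged (response time = 10).

10


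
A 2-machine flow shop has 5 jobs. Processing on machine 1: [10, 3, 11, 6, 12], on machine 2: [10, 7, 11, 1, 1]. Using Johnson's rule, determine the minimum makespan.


Apply Johnson's rule:
  Group 1 (a <= b): [(2, 3, 7), (1, 10, 10), (3, 11, 11)]
  Group 2 (a > b): [(4, 6, 1), (5, 12, 1)]
Optimal job order: [2, 1, 3, 4, 5]
Schedule:
  Job 2: M1 done at 3, M2 done at 10
  Job 1: M1 done at 13, M2 done at 23
  Job 3: M1 done at 24, M2 done at 35
  Job 4: M1 done at 30, M2 done at 36
  Job 5: M1 done at 42, M2 done at 43
Makespan = 43

43


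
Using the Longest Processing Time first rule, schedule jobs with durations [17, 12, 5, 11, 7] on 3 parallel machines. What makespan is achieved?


Sort jobs in decreasing order (LPT): [17, 12, 11, 7, 5]
Assign each job to the least loaded machine:
  Machine 1: jobs [17], load = 17
  Machine 2: jobs [12, 5], load = 17
  Machine 3: jobs [11, 7], load = 18
Makespan = max load = 18

18


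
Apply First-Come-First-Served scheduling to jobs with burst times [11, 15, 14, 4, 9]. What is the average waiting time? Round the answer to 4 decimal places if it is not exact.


FCFS order (as given): [11, 15, 14, 4, 9]
Waiting times:
  Job 1: wait = 0
  Job 2: wait = 11
  Job 3: wait = 26
  Job 4: wait = 40
  Job 5: wait = 44
Sum of waiting times = 121
Average waiting time = 121/5 = 24.2

24.2


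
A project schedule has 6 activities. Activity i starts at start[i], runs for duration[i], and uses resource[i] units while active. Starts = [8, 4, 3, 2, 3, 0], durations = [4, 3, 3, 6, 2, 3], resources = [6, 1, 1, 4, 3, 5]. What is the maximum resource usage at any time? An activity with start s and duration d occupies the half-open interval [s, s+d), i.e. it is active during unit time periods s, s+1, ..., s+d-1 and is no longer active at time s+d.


Each activity i is active on [start_i, start_i + duration_i).
Compute total resource usage per time slot:
  t=0: active resources = [5], total = 5
  t=1: active resources = [5], total = 5
  t=2: active resources = [4, 5], total = 9
  t=3: active resources = [1, 4, 3], total = 8
  t=4: active resources = [1, 1, 4, 3], total = 9
  t=5: active resources = [1, 1, 4], total = 6
  t=6: active resources = [1, 4], total = 5
  t=7: active resources = [4], total = 4
  t=8: active resources = [6], total = 6
  t=9: active resources = [6], total = 6
  t=10: active resources = [6], total = 6
  t=11: active resources = [6], total = 6
Peak resource demand = 9

9


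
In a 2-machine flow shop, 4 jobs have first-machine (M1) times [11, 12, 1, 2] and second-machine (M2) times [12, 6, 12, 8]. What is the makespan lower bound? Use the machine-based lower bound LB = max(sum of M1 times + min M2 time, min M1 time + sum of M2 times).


LB1 = sum(M1 times) + min(M2 times) = 26 + 6 = 32
LB2 = min(M1 times) + sum(M2 times) = 1 + 38 = 39
Lower bound = max(LB1, LB2) = max(32, 39) = 39

39


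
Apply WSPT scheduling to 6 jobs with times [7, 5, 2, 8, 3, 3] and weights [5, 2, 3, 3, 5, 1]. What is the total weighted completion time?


Compute p/w ratios and sort ascending (WSPT): [(3, 5), (2, 3), (7, 5), (5, 2), (8, 3), (3, 1)]
Compute weighted completion times:
  Job (p=3,w=5): C=3, w*C=5*3=15
  Job (p=2,w=3): C=5, w*C=3*5=15
  Job (p=7,w=5): C=12, w*C=5*12=60
  Job (p=5,w=2): C=17, w*C=2*17=34
  Job (p=8,w=3): C=25, w*C=3*25=75
  Job (p=3,w=1): C=28, w*C=1*28=28
Total weighted completion time = 227

227


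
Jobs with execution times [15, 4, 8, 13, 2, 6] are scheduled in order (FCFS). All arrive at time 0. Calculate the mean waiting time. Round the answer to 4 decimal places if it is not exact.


FCFS order (as given): [15, 4, 8, 13, 2, 6]
Waiting times:
  Job 1: wait = 0
  Job 2: wait = 15
  Job 3: wait = 19
  Job 4: wait = 27
  Job 5: wait = 40
  Job 6: wait = 42
Sum of waiting times = 143
Average waiting time = 143/6 = 23.8333

23.8333


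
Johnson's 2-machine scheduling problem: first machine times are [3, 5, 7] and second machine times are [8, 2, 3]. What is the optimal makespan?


Apply Johnson's rule:
  Group 1 (a <= b): [(1, 3, 8)]
  Group 2 (a > b): [(3, 7, 3), (2, 5, 2)]
Optimal job order: [1, 3, 2]
Schedule:
  Job 1: M1 done at 3, M2 done at 11
  Job 3: M1 done at 10, M2 done at 14
  Job 2: M1 done at 15, M2 done at 17
Makespan = 17

17


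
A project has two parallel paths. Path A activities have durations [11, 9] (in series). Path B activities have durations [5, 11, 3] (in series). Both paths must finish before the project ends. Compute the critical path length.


Path A total = 11 + 9 = 20
Path B total = 5 + 11 + 3 = 19
Critical path = longest path = max(20, 19) = 20

20


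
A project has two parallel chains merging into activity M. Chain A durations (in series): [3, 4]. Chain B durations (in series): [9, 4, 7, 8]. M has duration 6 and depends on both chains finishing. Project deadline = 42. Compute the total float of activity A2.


Forward pass: ES(A2) = sum of predecessors on chain A = 3
EF = ES + duration = 3 + 4 = 7
Backward pass: LF(M) = deadline = 42; LS(M) = 42 - 6 = 36
LF(A2) = LS(M) - sum(successors on chain A) = 36 - 0 = 36
LS = LF - duration = 36 - 4 = 32
Total float = LS - ES = 32 - 3 = 29

29


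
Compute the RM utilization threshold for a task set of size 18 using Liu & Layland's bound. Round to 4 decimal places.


Compute 2^(1/18) = 1.0392592260
Subtract 1: 1.0392592260 - 1 = 0.0392592260
Multiply by n: 18 * 0.0392592260 = 0.7066660680
Round to 4 dp: 0.7067

0.7067


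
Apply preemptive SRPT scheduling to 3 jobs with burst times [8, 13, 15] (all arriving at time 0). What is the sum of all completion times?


Since all jobs arrive at t=0, SRPT equals SPT ordering.
SPT order: [8, 13, 15]
Completion times:
  Job 1: p=8, C=8
  Job 2: p=13, C=21
  Job 3: p=15, C=36
Total completion time = 8 + 21 + 36 = 65

65


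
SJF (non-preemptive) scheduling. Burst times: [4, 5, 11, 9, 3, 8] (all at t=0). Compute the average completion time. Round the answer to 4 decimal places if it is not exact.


SJF order (ascending): [3, 4, 5, 8, 9, 11]
Completion times:
  Job 1: burst=3, C=3
  Job 2: burst=4, C=7
  Job 3: burst=5, C=12
  Job 4: burst=8, C=20
  Job 5: burst=9, C=29
  Job 6: burst=11, C=40
Average completion = 111/6 = 18.5

18.5


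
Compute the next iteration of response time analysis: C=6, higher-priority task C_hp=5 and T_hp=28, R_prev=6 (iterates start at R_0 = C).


R_next = C + ceil(R_prev / T_hp) * C_hp
ceil(6 / 28) = ceil(0.2143) = 1
Interference = 1 * 5 = 5
R_next = 6 + 5 = 11

11


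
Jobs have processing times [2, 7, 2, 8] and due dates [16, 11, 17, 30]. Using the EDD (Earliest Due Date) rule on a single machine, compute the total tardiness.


Sort by due date (EDD order): [(7, 11), (2, 16), (2, 17), (8, 30)]
Compute completion times and tardiness:
  Job 1: p=7, d=11, C=7, tardiness=max(0,7-11)=0
  Job 2: p=2, d=16, C=9, tardiness=max(0,9-16)=0
  Job 3: p=2, d=17, C=11, tardiness=max(0,11-17)=0
  Job 4: p=8, d=30, C=19, tardiness=max(0,19-30)=0
Total tardiness = 0

0


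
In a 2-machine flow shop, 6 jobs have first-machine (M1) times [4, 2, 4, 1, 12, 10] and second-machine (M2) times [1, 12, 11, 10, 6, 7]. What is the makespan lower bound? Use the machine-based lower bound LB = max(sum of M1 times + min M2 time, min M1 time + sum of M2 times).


LB1 = sum(M1 times) + min(M2 times) = 33 + 1 = 34
LB2 = min(M1 times) + sum(M2 times) = 1 + 47 = 48
Lower bound = max(LB1, LB2) = max(34, 48) = 48

48


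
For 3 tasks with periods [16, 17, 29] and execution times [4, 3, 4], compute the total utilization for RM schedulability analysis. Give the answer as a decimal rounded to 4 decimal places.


Compute individual utilizations (exact fractions):
  Task 1: C/T = 4/16 = 1/4 (approx. 0.25)
  Task 2: C/T = 3/17 (approx. 0.1765)
  Task 3: C/T = 4/29 (approx. 0.1379)
Total utilization U = 1/4 + 3/17 + 4/29 = 1113/1972
Rounded to 4 decimal places: U = 0.5644
RM (Liu & Layland) bound for 3 tasks = 0.779763; compare with U = 1113/1972 (approx. 0.564402)
U <= bound, so schedulable by RM sufficient condition.

0.5644


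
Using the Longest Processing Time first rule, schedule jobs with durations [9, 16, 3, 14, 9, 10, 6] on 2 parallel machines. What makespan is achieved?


Sort jobs in decreasing order (LPT): [16, 14, 10, 9, 9, 6, 3]
Assign each job to the least loaded machine:
  Machine 1: jobs [16, 9, 6, 3], load = 34
  Machine 2: jobs [14, 10, 9], load = 33
Makespan = max load = 34

34


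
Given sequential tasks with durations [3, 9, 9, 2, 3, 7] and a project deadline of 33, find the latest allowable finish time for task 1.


LF(activity 1) = deadline - sum of successor durations
Successors: activities 2 through 6 with durations [9, 9, 2, 3, 7]
Sum of successor durations = 30
LF = 33 - 30 = 3

3


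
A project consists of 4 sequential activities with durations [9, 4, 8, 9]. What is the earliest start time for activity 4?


Activity 4 starts after activities 1 through 3 complete.
Predecessor durations: [9, 4, 8]
ES = 9 + 4 + 8 = 21

21


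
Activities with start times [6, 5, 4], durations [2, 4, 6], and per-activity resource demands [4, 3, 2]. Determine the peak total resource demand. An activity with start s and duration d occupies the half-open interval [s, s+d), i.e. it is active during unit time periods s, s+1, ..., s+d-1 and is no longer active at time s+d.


Each activity i is active on [start_i, start_i + duration_i).
Compute total resource usage per time slot:
  t=0: active resources = [], total = 0
  t=1: active resources = [], total = 0
  t=2: active resources = [], total = 0
  t=3: active resources = [], total = 0
  t=4: active resources = [2], total = 2
  t=5: active resources = [3, 2], total = 5
  t=6: active resources = [4, 3, 2], total = 9
  t=7: active resources = [4, 3, 2], total = 9
  t=8: active resources = [3, 2], total = 5
  t=9: active resources = [2], total = 2
Peak resource demand = 9

9


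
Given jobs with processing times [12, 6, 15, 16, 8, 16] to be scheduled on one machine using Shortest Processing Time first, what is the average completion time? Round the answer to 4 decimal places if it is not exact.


Sort jobs by processing time (SPT order): [6, 8, 12, 15, 16, 16]
Compute completion times sequentially:
  Job 1: processing = 6, completes at 6
  Job 2: processing = 8, completes at 14
  Job 3: processing = 12, completes at 26
  Job 4: processing = 15, completes at 41
  Job 5: processing = 16, completes at 57
  Job 6: processing = 16, completes at 73
Sum of completion times = 217
Average completion time = 217/6 = 36.1667

36.1667


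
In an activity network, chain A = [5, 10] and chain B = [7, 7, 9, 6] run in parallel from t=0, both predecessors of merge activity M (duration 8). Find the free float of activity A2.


ES(A2) = sum of predecessors on chain A = 5
EF(A2) = ES + duration = 5 + 10 = 15
Successor of A2 is M. ES(M) = max(sum(A), sum(B)) = max(15, 29) = 29
Free float = ES(successor) - EF(current) = 29 - 15 = 14

14


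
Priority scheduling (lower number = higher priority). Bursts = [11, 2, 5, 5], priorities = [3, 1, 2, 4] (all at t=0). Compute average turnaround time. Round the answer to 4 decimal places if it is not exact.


Sort by priority (ascending = highest first):
Order: [(1, 2), (2, 5), (3, 11), (4, 5)]
Completion times:
  Priority 1, burst=2, C=2
  Priority 2, burst=5, C=7
  Priority 3, burst=11, C=18
  Priority 4, burst=5, C=23
Average turnaround = 50/4 = 12.5

12.5


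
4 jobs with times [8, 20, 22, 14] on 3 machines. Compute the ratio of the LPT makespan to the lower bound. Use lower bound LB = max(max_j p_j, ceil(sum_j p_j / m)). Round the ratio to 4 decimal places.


LPT order: [22, 20, 14, 8]
Machine loads after assignment: [22, 20, 22]
LPT makespan = 22
Lower bound = max(max_job, ceil(total/3)) = max(22, 22) = 22
Ratio = 22 / 22 = 1.0

1.0


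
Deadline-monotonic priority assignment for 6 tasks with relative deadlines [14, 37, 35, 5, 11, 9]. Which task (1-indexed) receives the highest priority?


Sort tasks by relative deadline (ascending):
  Task 4: deadline = 5
  Task 6: deadline = 9
  Task 5: deadline = 11
  Task 1: deadline = 14
  Task 3: deadline = 35
  Task 2: deadline = 37
Priority order (highest first): [4, 6, 5, 1, 3, 2]
Highest priority task = 4

4


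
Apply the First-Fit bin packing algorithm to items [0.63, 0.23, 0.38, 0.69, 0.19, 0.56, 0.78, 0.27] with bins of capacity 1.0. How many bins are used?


Place items sequentially using First-Fit:
  Item 0.63 -> new Bin 1
  Item 0.23 -> Bin 1 (now 0.86)
  Item 0.38 -> new Bin 2
  Item 0.69 -> new Bin 3
  Item 0.19 -> Bin 2 (now 0.57)
  Item 0.56 -> new Bin 4
  Item 0.78 -> new Bin 5
  Item 0.27 -> Bin 2 (now 0.84)
Total bins used = 5

5


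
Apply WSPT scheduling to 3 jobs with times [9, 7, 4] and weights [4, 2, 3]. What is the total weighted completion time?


Compute p/w ratios and sort ascending (WSPT): [(4, 3), (9, 4), (7, 2)]
Compute weighted completion times:
  Job (p=4,w=3): C=4, w*C=3*4=12
  Job (p=9,w=4): C=13, w*C=4*13=52
  Job (p=7,w=2): C=20, w*C=2*20=40
Total weighted completion time = 104

104


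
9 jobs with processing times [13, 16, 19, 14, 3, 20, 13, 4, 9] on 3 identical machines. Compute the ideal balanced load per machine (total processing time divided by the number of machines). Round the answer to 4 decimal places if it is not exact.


Total processing time = 13 + 16 + 19 + 14 + 3 + 20 + 13 + 4 + 9 = 111
Number of machines = 3
Ideal balanced load = 111 / 3 = 37.0

37.0


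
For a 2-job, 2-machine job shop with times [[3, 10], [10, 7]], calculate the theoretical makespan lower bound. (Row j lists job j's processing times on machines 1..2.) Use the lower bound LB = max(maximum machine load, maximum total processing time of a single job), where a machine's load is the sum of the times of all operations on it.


Machine loads:
  Machine 1: 3 + 10 = 13
  Machine 2: 10 + 7 = 17
Max machine load = 17
Job totals:
  Job 1: 13
  Job 2: 17
Max job total = 17
Lower bound = max(17, 17) = 17

17


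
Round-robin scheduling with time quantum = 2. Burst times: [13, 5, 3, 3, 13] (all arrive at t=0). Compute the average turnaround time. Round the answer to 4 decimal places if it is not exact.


Time quantum = 2
Execution trace:
  J1 runs 2 units, time = 2
  J2 runs 2 units, time = 4
  J3 runs 2 units, time = 6
  J4 runs 2 units, time = 8
  J5 runs 2 units, time = 10
  J1 runs 2 units, time = 12
  J2 runs 2 units, time = 14
  J3 runs 1 units, time = 15
  J4 runs 1 units, time = 16
  J5 runs 2 units, time = 18
  J1 runs 2 units, time = 20
  J2 runs 1 units, time = 21
  J5 runs 2 units, time = 23
  J1 runs 2 units, time = 25
  J5 runs 2 units, time = 27
  J1 runs 2 units, time = 29
  J5 runs 2 units, time = 31
  J1 runs 2 units, time = 33
  J5 runs 2 units, time = 35
  J1 runs 1 units, time = 36
  J5 runs 1 units, time = 37
Finish times: [36, 21, 15, 16, 37]
Average turnaround = 125/5 = 25.0

25.0


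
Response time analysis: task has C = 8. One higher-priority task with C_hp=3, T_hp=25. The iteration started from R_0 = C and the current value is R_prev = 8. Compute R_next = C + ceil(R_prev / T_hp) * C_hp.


R_next = C + ceil(R_prev / T_hp) * C_hp
ceil(8 / 25) = ceil(0.32) = 1
Interference = 1 * 3 = 3
R_next = 8 + 3 = 11

11


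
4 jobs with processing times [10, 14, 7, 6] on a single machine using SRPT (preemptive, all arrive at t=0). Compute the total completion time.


Since all jobs arrive at t=0, SRPT equals SPT ordering.
SPT order: [6, 7, 10, 14]
Completion times:
  Job 1: p=6, C=6
  Job 2: p=7, C=13
  Job 3: p=10, C=23
  Job 4: p=14, C=37
Total completion time = 6 + 13 + 23 + 37 = 79

79


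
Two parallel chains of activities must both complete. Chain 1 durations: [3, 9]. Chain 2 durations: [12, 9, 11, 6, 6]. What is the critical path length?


Path A total = 3 + 9 = 12
Path B total = 12 + 9 + 11 + 6 + 6 = 44
Critical path = longest path = max(12, 44) = 44

44


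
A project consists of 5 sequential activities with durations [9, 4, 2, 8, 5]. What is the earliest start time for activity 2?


Activity 2 starts after activities 1 through 1 complete.
Predecessor durations: [9]
ES = 9 = 9

9


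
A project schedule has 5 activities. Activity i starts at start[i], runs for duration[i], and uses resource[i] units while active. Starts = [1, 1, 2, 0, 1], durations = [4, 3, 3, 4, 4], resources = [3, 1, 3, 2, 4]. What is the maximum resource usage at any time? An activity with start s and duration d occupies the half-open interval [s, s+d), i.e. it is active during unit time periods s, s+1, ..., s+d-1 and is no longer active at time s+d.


Each activity i is active on [start_i, start_i + duration_i).
Compute total resource usage per time slot:
  t=0: active resources = [2], total = 2
  t=1: active resources = [3, 1, 2, 4], total = 10
  t=2: active resources = [3, 1, 3, 2, 4], total = 13
  t=3: active resources = [3, 1, 3, 2, 4], total = 13
  t=4: active resources = [3, 3, 4], total = 10
Peak resource demand = 13

13


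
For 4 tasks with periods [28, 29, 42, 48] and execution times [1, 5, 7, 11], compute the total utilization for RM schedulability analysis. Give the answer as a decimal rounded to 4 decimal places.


Compute individual utilizations (exact fractions):
  Task 1: C/T = 1/28 (approx. 0.0357)
  Task 2: C/T = 5/29 (approx. 0.1724)
  Task 3: C/T = 7/42 = 1/6 (approx. 0.1667)
  Task 4: C/T = 11/48 (approx. 0.2292)
Total utilization U = 1/28 + 5/29 + 1/6 + 11/48 = 5885/9744
Rounded to 4 decimal places: U = 0.6040
RM (Liu & Layland) bound for 4 tasks = 0.756828; compare with U = 5885/9744 (approx. 0.603961)
U <= bound, so schedulable by RM sufficient condition.

0.6040


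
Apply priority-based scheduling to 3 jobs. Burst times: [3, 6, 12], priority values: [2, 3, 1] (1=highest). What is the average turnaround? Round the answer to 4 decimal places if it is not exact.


Sort by priority (ascending = highest first):
Order: [(1, 12), (2, 3), (3, 6)]
Completion times:
  Priority 1, burst=12, C=12
  Priority 2, burst=3, C=15
  Priority 3, burst=6, C=21
Average turnaround = 48/3 = 16.0

16.0


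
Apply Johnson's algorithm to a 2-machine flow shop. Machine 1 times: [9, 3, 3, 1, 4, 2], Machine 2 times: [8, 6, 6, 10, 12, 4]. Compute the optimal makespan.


Apply Johnson's rule:
  Group 1 (a <= b): [(4, 1, 10), (6, 2, 4), (2, 3, 6), (3, 3, 6), (5, 4, 12)]
  Group 2 (a > b): [(1, 9, 8)]
Optimal job order: [4, 6, 2, 3, 5, 1]
Schedule:
  Job 4: M1 done at 1, M2 done at 11
  Job 6: M1 done at 3, M2 done at 15
  Job 2: M1 done at 6, M2 done at 21
  Job 3: M1 done at 9, M2 done at 27
  Job 5: M1 done at 13, M2 done at 39
  Job 1: M1 done at 22, M2 done at 47
Makespan = 47

47


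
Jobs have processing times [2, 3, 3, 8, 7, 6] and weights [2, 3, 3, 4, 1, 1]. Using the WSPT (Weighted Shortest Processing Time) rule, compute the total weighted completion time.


Compute p/w ratios and sort ascending (WSPT): [(2, 2), (3, 3), (3, 3), (8, 4), (6, 1), (7, 1)]
Compute weighted completion times:
  Job (p=2,w=2): C=2, w*C=2*2=4
  Job (p=3,w=3): C=5, w*C=3*5=15
  Job (p=3,w=3): C=8, w*C=3*8=24
  Job (p=8,w=4): C=16, w*C=4*16=64
  Job (p=6,w=1): C=22, w*C=1*22=22
  Job (p=7,w=1): C=29, w*C=1*29=29
Total weighted completion time = 158

158


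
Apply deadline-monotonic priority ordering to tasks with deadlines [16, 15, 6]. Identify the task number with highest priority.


Sort tasks by relative deadline (ascending):
  Task 3: deadline = 6
  Task 2: deadline = 15
  Task 1: deadline = 16
Priority order (highest first): [3, 2, 1]
Highest priority task = 3

3


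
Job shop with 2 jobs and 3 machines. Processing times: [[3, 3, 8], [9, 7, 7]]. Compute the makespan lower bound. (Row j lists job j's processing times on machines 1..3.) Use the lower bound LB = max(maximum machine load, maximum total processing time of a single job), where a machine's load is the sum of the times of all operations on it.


Machine loads:
  Machine 1: 3 + 9 = 12
  Machine 2: 3 + 7 = 10
  Machine 3: 8 + 7 = 15
Max machine load = 15
Job totals:
  Job 1: 14
  Job 2: 23
Max job total = 23
Lower bound = max(15, 23) = 23

23


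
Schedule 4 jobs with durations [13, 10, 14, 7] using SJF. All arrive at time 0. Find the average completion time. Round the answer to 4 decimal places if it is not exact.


SJF order (ascending): [7, 10, 13, 14]
Completion times:
  Job 1: burst=7, C=7
  Job 2: burst=10, C=17
  Job 3: burst=13, C=30
  Job 4: burst=14, C=44
Average completion = 98/4 = 24.5

24.5


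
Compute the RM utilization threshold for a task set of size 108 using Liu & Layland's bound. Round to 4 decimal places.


Compute 2^(1/108) = 1.0064386691
Subtract 1: 1.0064386691 - 1 = 0.0064386691
Multiply by n: 108 * 0.0064386691 = 0.6953762628
Round to 4 dp: 0.6954

0.6954


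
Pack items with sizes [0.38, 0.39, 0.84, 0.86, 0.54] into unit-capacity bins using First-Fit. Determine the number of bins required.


Place items sequentially using First-Fit:
  Item 0.38 -> new Bin 1
  Item 0.39 -> Bin 1 (now 0.77)
  Item 0.84 -> new Bin 2
  Item 0.86 -> new Bin 3
  Item 0.54 -> new Bin 4
Total bins used = 4

4


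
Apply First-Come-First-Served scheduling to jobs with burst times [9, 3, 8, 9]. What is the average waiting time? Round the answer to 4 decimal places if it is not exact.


FCFS order (as given): [9, 3, 8, 9]
Waiting times:
  Job 1: wait = 0
  Job 2: wait = 9
  Job 3: wait = 12
  Job 4: wait = 20
Sum of waiting times = 41
Average waiting time = 41/4 = 10.25

10.25


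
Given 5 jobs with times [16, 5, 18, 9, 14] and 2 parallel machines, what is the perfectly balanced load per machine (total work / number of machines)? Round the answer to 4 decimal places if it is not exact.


Total processing time = 16 + 5 + 18 + 9 + 14 = 62
Number of machines = 2
Ideal balanced load = 62 / 2 = 31.0

31.0


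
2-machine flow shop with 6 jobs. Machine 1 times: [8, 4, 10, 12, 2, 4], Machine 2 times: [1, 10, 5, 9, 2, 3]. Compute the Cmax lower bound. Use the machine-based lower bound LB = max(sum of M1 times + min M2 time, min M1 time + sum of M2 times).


LB1 = sum(M1 times) + min(M2 times) = 40 + 1 = 41
LB2 = min(M1 times) + sum(M2 times) = 2 + 30 = 32
Lower bound = max(LB1, LB2) = max(41, 32) = 41

41


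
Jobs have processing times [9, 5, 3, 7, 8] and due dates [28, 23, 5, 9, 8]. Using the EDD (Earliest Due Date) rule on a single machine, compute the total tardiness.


Sort by due date (EDD order): [(3, 5), (8, 8), (7, 9), (5, 23), (9, 28)]
Compute completion times and tardiness:
  Job 1: p=3, d=5, C=3, tardiness=max(0,3-5)=0
  Job 2: p=8, d=8, C=11, tardiness=max(0,11-8)=3
  Job 3: p=7, d=9, C=18, tardiness=max(0,18-9)=9
  Job 4: p=5, d=23, C=23, tardiness=max(0,23-23)=0
  Job 5: p=9, d=28, C=32, tardiness=max(0,32-28)=4
Total tardiness = 16

16


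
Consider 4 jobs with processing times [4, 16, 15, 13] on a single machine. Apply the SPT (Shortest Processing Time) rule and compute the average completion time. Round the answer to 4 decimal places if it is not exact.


Sort jobs by processing time (SPT order): [4, 13, 15, 16]
Compute completion times sequentially:
  Job 1: processing = 4, completes at 4
  Job 2: processing = 13, completes at 17
  Job 3: processing = 15, completes at 32
  Job 4: processing = 16, completes at 48
Sum of completion times = 101
Average completion time = 101/4 = 25.25

25.25


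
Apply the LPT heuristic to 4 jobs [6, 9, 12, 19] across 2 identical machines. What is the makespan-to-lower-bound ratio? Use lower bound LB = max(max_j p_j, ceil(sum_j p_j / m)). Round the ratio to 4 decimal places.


LPT order: [19, 12, 9, 6]
Machine loads after assignment: [25, 21]
LPT makespan = 25
Lower bound = max(max_job, ceil(total/2)) = max(19, 23) = 23
Ratio = 25 / 23 = 1.087

1.087


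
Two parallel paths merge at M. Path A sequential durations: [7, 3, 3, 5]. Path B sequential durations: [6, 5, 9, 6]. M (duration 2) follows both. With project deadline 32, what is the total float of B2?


Forward pass: ES(B2) = sum of predecessors on chain B = 6
EF = ES + duration = 6 + 5 = 11
Backward pass: LF(M) = deadline = 32; LS(M) = 32 - 2 = 30
LF(B2) = LS(M) - sum(successors on chain B) = 30 - 15 = 15
LS = LF - duration = 15 - 5 = 10
Total float = LS - ES = 10 - 6 = 4

4


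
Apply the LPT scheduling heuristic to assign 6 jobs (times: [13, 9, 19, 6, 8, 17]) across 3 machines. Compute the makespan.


Sort jobs in decreasing order (LPT): [19, 17, 13, 9, 8, 6]
Assign each job to the least loaded machine:
  Machine 1: jobs [19, 6], load = 25
  Machine 2: jobs [17, 8], load = 25
  Machine 3: jobs [13, 9], load = 22
Makespan = max load = 25

25


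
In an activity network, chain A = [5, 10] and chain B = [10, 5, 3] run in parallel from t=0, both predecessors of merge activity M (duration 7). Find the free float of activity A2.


ES(A2) = sum of predecessors on chain A = 5
EF(A2) = ES + duration = 5 + 10 = 15
Successor of A2 is M. ES(M) = max(sum(A), sum(B)) = max(15, 18) = 18
Free float = ES(successor) - EF(current) = 18 - 15 = 3

3


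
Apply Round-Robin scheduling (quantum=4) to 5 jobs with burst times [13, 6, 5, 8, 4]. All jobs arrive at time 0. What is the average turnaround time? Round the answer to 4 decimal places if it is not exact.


Time quantum = 4
Execution trace:
  J1 runs 4 units, time = 4
  J2 runs 4 units, time = 8
  J3 runs 4 units, time = 12
  J4 runs 4 units, time = 16
  J5 runs 4 units, time = 20
  J1 runs 4 units, time = 24
  J2 runs 2 units, time = 26
  J3 runs 1 units, time = 27
  J4 runs 4 units, time = 31
  J1 runs 4 units, time = 35
  J1 runs 1 units, time = 36
Finish times: [36, 26, 27, 31, 20]
Average turnaround = 140/5 = 28.0

28.0


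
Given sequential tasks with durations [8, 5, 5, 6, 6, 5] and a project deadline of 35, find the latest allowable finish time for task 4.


LF(activity 4) = deadline - sum of successor durations
Successors: activities 5 through 6 with durations [6, 5]
Sum of successor durations = 11
LF = 35 - 11 = 24

24


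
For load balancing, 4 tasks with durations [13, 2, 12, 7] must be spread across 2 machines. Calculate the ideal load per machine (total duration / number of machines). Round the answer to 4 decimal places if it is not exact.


Total processing time = 13 + 2 + 12 + 7 = 34
Number of machines = 2
Ideal balanced load = 34 / 2 = 17.0

17.0
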